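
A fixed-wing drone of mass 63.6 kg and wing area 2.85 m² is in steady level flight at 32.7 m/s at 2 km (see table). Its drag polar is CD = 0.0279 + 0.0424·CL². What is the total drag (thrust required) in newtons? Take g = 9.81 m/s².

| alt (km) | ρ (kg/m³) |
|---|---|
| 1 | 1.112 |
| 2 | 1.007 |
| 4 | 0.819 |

At 2 km, from the table: ρ = 1.007 kg/m³.
Weight W = mg = 63.6 × 9.81 = 623.92 N; in level flight L = W.
Dynamic pressure q = 0.5 × 1.007 × 32.7² = 538.4 Pa.
CL = 2W/(ρv²S) = 2×623.92/(1.007×32.7²×2.85) = 0.4066.
CD = 0.0279 + 0.0424 × 0.4066² = 0.03491.
D = q·S·CD = 538.4 × 2.85 × 0.03491 = 53.57 N

D = 53.6 N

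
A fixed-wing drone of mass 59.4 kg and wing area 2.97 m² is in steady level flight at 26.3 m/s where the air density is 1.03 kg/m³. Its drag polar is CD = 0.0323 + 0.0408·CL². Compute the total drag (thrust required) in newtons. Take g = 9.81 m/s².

Level flight ⇒ L = W = m·g = 59.4 × 9.81 = 582.71 N.
q = ½ρv² = ½ × 1.03 × 26.3² = 356.2 Pa.
CL = W/(q·S) = 582.71 / (356.2 × 2.97) = 0.5508.
CD = 0.0323 + 0.0408 × 0.5508² = 0.04468.
D = q·S·CD = 356.2 × 2.97 × 0.04468 = 47.27 N

D = 47.3 N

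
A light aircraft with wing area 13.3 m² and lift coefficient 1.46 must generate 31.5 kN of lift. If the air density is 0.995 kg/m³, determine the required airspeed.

L = ½ρv²S·CL ⇒ v = √(2L/(ρ·S·CL))
v = √(2 × 31500 / (0.995 × 13.3 × 1.46)) = √3261 = 57.1 m/s

v = 57.1 m/s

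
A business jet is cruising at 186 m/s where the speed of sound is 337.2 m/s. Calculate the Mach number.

M = v/a = 186 / 337.2 = 0.552

M = 0.552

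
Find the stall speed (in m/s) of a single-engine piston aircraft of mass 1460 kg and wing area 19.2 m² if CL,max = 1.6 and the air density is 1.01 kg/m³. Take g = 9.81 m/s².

V_stall = 30.4 m/s

Weight W = mg = 1460 × 9.81 = 14320 N.
V_stall = √(2W/(ρ·S·CL,max)) = √(2 × 14320 / (1.01 × 19.2 × 1.6))
V_stall = √923.2 = 30.4 m/s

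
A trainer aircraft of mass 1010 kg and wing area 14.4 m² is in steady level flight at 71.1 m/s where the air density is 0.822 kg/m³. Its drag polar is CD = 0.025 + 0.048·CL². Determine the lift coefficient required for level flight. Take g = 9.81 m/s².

In steady level flight, lift balances weight: W = mg = 1010 × 9.81 = 9908.1 N.
q = ½ρv² = ½ × 0.822 × 71.1² = 2078 Pa.
CL = 2W/(ρv²S) = 2×9908.1/(0.822×71.1²×14.4) = 0.3312.

CL = 0.331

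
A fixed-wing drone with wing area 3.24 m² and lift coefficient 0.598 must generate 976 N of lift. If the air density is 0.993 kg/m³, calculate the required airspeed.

v = 31.9 m/s

L = ½ρv²S·CL ⇒ v = √(2L/(ρ·S·CL))
v = √(2 × 976 / (0.993 × 3.24 × 0.598)) = √1015 = 31.9 m/s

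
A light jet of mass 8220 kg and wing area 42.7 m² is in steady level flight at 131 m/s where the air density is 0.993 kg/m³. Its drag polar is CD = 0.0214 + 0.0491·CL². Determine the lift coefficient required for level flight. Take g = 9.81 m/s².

In steady level flight, lift balances weight: W = mg = 8220 × 9.81 = 80638 N.
q = ½ρv² = ½ × 0.993 × 131² = 8520 Pa.
CL = 2W/(ρv²S) = 2×80638/(0.993×131²×42.7) = 0.2216.

CL = 0.222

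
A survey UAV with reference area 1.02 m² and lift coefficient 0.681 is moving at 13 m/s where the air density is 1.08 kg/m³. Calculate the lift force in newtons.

L = 63.4 N

Dynamic pressure q = ½ρv² = ½ × 1.08 × 13² = 91.26 Pa.
L = q·S·CL = 91.26 × 1.02 × 0.681 = 63.4 N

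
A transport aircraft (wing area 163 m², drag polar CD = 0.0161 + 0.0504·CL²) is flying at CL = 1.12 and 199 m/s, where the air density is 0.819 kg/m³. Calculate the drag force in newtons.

D = 2.1×10^5 N

CD = 0.0161 + 0.0504 × 1.12² = 0.07932
D = ½ρv²S·CD = ½ × 0.819 × 199² × 163 × 0.07932 = 2.1×10^5 N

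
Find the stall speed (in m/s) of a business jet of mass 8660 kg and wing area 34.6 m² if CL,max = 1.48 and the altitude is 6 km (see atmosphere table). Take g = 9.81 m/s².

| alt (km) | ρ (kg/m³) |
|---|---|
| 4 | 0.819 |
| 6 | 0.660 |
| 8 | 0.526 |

V_stall = 70.9 m/s

At 6 km, from the table: ρ = 0.660 kg/m³.
Stall occurs when L = W at CL,max. W = mg = 8660 × 9.81 = 84950 N.
V_stall = √(2W/(ρ·S·CL,max)) = √(2 × 84950 / (0.66 × 34.6 × 1.48))
V_stall = √5027 = 70.9 m/s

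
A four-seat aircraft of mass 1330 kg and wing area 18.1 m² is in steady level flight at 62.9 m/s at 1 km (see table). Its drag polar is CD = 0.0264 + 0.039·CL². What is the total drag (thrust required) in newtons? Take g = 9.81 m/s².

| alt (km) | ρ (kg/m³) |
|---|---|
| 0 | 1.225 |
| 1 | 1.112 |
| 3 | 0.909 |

At 1 km, from the table: ρ = 1.112 kg/m³.
Level flight ⇒ L = W = m·g = 1330 × 9.81 = 13047 N.
Dynamic pressure q = 0.5 × 1.112 × 62.9² = 2200 Pa.
CL = W/(q·S) = 13047 / (2200 × 18.1) = 0.3277.
CD = 0.0264 + 0.039 × 0.3277² = 0.03059.
D = q·S·CD = 2200 × 18.1 × 0.03059 = 1218 N

D = 1220 N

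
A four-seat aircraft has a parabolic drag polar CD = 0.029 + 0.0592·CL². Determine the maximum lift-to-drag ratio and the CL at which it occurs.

For CD = CD0 + K·CL², (L/D)max occurs at CL* = √(CD0/K) and equals 1/(2√(K·CD0)).
(L/D)max = 1/(2√(0.0592 × 0.029)) = 1/(2 × 0.04143) = 12.1
CL* = √(0.029/0.0592) = 0.7

(L/D)max = 12.1, at CL = 0.7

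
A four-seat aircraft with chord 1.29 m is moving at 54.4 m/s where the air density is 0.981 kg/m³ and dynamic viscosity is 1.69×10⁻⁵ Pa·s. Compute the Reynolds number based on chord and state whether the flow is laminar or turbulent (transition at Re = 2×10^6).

Re = 4.07×10^6 (turbulent)

Re = ρ·v·c/μ = 0.981 × 54.4 × 1.29 / (1.69×10⁻⁵) = 4.07×10^6
Since 4.07×10^6 > 2×10^6, the flow is turbulent.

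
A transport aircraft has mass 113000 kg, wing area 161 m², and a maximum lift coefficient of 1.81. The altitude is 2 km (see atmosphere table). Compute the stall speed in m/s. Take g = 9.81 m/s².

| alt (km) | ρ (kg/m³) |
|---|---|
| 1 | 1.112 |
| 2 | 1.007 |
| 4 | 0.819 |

At 2 km, from the table: ρ = 1.007 kg/m³.
Stall occurs when L = W at CL,max. W = mg = 113000 × 9.81 = 1.109×10^6 N.
From L = ½ρV²S·CL,max = W: V_stall = √(2W/(ρSCL,max)) = √(2·1.109×10^6/(1.007·161·1.81))
V_stall = √7555 = 86.9 m/s

V_stall = 86.9 m/s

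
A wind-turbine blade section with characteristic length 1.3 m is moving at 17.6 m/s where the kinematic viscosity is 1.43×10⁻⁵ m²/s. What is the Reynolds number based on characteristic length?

Re = 1.6×10^6

Re = v·c/ν = 17.6 × 1.3 / (1.43×10⁻⁵) = 1.6×10^6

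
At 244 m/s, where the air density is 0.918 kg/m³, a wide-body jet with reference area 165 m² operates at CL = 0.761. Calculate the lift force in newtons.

L = 3.43×10^6 N

Dynamic pressure q = ½ρv² = ½ × 0.918 × 244² = 27330 Pa.
L = q·S·CL = 27330 × 165 × 0.761 = 3.43×10^6 N ≈ 3430 kN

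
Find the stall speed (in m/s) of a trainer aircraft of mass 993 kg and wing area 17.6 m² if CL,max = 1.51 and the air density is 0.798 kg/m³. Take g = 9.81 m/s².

V_stall = 30.3 m/s

Stall occurs when L = W at CL,max. W = mg = 993 × 9.81 = 9741 N.
V_stall = √(2W/(ρ·S·CL,max)) = √(2 × 9741 / (0.798 × 17.6 × 1.51))
V_stall = √918.7 = 30.3 m/s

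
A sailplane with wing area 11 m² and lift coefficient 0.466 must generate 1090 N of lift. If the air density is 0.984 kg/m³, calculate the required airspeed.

L = ½ρv²S·CL ⇒ v = √(2L/(ρ·S·CL))
v = √(2 × 1090 / (0.984 × 11 × 0.466)) = √432.2 = 20.8 m/s

v = 20.8 m/s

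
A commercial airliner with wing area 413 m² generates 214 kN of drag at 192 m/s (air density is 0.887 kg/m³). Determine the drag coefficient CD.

CD = 0.0317

From D = ½ρv²S·CD, rearranging gives CD = 2D/(ρv²S).
CD = 2 × 2.14×10^5 / (0.887 × 192² × 413) = 0.0317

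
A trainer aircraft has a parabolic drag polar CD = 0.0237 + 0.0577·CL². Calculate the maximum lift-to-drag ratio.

For CD = CD0 + K·CL², (L/D)max occurs at CL* = √(CD0/K) and equals 1/(2√(K·CD0)).
(L/D)max = 1/(2√(0.0577 × 0.0237)) = 1/(2 × 0.03698) = 13.5

(L/D)max = 13.5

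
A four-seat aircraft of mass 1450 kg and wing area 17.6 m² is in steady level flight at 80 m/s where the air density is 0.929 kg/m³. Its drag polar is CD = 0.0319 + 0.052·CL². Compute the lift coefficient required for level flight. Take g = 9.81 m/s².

Level flight ⇒ L = W = m·g = 1450 × 9.81 = 14224 N.
q = ½ρv² = ½ × 0.929 × 80² = 2973 Pa.
CL = 2W/(ρv²S) = 2×14224/(0.929×80²×17.6) = 0.2719.

CL = 0.272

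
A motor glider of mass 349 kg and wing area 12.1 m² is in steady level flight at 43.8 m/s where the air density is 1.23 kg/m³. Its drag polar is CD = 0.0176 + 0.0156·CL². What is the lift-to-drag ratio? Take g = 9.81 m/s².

In steady level flight, lift balances weight: W = mg = 349 × 9.81 = 3423.7 N.
Dynamic pressure q = 0.5 × 1.23 × 43.8² = 1180 Pa.
Required CL = L/(qS) = 3423.7/(1180·12.1) = 0.2398.
CD = 0.0176 + 0.0156 × 0.2398² = 0.0185.
L/D = CL/CD = 0.2398 / 0.0185 = 13

L/D = 13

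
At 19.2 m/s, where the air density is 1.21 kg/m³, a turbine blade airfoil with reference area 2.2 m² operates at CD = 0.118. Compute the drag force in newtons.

D = ½ρv²S·CD = ½ × 1.21 × 19.2² × 2.2 × 0.118 = 57.9 N

D = 57.9 N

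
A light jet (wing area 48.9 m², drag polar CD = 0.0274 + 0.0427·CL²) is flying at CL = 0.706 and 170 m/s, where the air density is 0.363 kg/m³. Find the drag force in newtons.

CD = 0.0274 + 0.0427 × 0.706² = 0.04868
D = ½ρv²S·CD = ½ × 0.363 × 170² × 48.9 × 0.04868 = 12500 N

D = 12500 N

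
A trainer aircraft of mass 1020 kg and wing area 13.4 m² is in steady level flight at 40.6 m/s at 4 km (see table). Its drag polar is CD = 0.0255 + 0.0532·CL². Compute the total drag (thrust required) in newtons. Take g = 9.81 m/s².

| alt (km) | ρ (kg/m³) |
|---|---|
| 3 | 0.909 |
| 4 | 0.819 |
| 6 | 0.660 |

At 4 km, from the table: ρ = 0.819 kg/m³.
Weight W = mg = 1020 × 9.81 = 10006 N; in level flight L = W.
q = ½ρv² = ½ × 0.819 × 40.6² = 675 Pa.
CL = W/(q·S) = 10006 / (675 × 13.4) = 1.106.
CD = 0.0255 + 0.0532 × 1.106² = 0.09061.
D = q·S·CD = 675 × 13.4 × 0.09061 = 819.5 N

D = 820 N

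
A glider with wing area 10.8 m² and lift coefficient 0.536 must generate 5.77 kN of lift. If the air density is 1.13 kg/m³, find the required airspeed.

L = ½ρv²S·CL ⇒ v = √(2L/(ρ·S·CL))
v = √(2 × 5770 / (1.13 × 10.8 × 0.536)) = √1764 = 42 m/s

v = 42 m/s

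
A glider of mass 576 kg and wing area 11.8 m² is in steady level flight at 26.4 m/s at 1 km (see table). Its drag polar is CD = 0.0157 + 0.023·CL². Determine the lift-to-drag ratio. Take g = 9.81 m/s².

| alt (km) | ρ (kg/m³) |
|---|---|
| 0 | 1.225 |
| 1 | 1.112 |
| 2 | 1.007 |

L/D = 24.3

At 1 km, from the table: ρ = 1.112 kg/m³.
Level flight ⇒ L = W = m·g = 576 × 9.81 = 5650.6 N.
q = ½ρv² = ½ × 1.112 × 26.4² = 387.5 Pa.
CL = 2W/(ρv²S) = 2×5650.6/(1.112×26.4²×11.8) = 1.236.
CD = 0.0157 + 0.023 × 1.236² = 0.05082.
L/D = CL/CD = 1.236 / 0.05082 = 24.3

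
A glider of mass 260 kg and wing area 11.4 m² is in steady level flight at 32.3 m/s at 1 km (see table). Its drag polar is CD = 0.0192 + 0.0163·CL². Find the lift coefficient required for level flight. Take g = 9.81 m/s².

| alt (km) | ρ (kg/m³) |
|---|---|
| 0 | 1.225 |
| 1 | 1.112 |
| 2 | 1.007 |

At 1 km, from the table: ρ = 1.112 kg/m³.
In steady level flight, lift balances weight: W = mg = 260 × 9.81 = 2550.6 N.
q = ½ρv² = ½ × 1.112 × 32.3² = 580.1 Pa.
Required CL = L/(qS) = 2550.6/(580.1·11.4) = 0.3857.

CL = 0.386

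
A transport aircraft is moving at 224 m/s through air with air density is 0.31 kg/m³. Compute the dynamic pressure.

q = 7780 Pa

q = ½ρv² = ½ × 0.31 × 224² = 7780 Pa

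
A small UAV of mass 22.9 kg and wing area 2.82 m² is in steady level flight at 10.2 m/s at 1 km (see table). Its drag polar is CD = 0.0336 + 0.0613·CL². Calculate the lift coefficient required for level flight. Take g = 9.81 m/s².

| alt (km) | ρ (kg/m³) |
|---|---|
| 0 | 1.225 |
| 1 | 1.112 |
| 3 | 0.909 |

At 1 km, from the table: ρ = 1.112 kg/m³.
Level flight ⇒ L = W = m·g = 22.9 × 9.81 = 224.65 N.
Dynamic pressure q = 0.5 × 1.112 × 10.2² = 57.85 Pa.
CL = 2W/(ρv²S) = 2×224.65/(1.112×10.2²×2.82) = 1.377.

CL = 1.38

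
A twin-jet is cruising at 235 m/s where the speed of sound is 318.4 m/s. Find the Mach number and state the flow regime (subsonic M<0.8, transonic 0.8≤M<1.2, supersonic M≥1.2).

M = 0.738 (subsonic)

M = v/a = 235 / 318.4 = 0.738
M = 0.738 → subsonic.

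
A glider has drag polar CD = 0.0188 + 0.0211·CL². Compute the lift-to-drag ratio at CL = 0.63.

L/D = 23.2

CD = 0.0188 + 0.0211 × 0.63² = 0.02717
L/D = CL/CD = 0.63 / 0.02717 = 23.2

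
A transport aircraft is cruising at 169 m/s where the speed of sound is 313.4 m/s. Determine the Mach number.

M = v/a = 169 / 313.4 = 0.539

M = 0.539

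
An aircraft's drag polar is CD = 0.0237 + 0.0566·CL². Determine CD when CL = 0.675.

CD = 0.0495

CD = 0.0237 + 0.0566 × 0.675² = 0.0237 + 0.02579 = 0.0495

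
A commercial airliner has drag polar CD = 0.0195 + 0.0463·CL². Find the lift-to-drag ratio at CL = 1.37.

L/D = 12.9

CD = 0.0195 + 0.0463 × 1.37² = 0.1064
L/D = CL/CD = 1.37 / 0.1064 = 12.9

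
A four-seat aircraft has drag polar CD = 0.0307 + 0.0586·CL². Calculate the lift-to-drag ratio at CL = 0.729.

L/D = 11.8

CD = 0.0307 + 0.0586 × 0.729² = 0.06184
L/D = CL/CD = 0.729 / 0.06184 = 11.8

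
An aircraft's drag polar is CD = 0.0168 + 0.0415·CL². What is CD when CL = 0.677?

CD = 0.0168 + 0.0415 × 0.677² = 0.0168 + 0.01902 = 0.0358

CD = 0.0358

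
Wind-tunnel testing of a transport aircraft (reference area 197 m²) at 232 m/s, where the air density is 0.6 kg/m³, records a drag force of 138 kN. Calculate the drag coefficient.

CD = 0.0434

From D = ½ρv²S·CD, rearranging gives CD = 2D/(ρv²S).
CD = 2 × 1.38×10^5 / (0.6 × 232² × 197) = 0.0434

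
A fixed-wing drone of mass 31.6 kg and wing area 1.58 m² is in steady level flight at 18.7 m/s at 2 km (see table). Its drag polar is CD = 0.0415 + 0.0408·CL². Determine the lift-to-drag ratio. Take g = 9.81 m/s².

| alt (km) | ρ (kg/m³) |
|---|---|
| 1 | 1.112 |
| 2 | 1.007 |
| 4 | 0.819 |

At 2 km, from the table: ρ = 1.007 kg/m³.
In steady level flight, lift balances weight: W = mg = 31.6 × 9.81 = 310 N.
q = ½ρv² = ½ × 1.007 × 18.7² = 176.1 Pa.
Required CL = L/(qS) = 310/(176.1·1.58) = 1.114.
CD = 0.0415 + 0.0408 × 1.114² = 0.09216.
L/D = CL/CD = 1.114 / 0.09216 = 12.1

L/D = 12.1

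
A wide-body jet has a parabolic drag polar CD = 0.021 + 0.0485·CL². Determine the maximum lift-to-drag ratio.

For CD = CD0 + K·CL², (L/D)max occurs at CL* = √(CD0/K) and equals 1/(2√(K·CD0)).
(L/D)max = 1/(2√(0.0485 × 0.021)) = 1/(2 × 0.03191) = 15.7

(L/D)max = 15.7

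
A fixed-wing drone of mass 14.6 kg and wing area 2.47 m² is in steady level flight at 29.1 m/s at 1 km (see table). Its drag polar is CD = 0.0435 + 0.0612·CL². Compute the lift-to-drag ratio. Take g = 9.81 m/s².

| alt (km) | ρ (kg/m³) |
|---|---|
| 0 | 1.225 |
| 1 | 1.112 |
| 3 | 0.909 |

At 1 km, from the table: ρ = 1.112 kg/m³.
Weight W = mg = 14.6 × 9.81 = 143.23 N; in level flight L = W.
Dynamic pressure q = 0.5 × 1.112 × 29.1² = 470.8 Pa.
CL = W/(q·S) = 143.23 / (470.8 × 2.47) = 0.1232.
CD = 0.0435 + 0.0612 × 0.1232² = 0.04443.
L/D = CL/CD = 0.1232 / 0.04443 = 2.77

L/D = 2.77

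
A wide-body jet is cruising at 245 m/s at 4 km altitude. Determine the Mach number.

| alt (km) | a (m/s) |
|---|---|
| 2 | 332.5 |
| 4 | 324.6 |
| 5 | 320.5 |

M = 0.755

At 4 km, from the table: a = 324.6 m/s.
M = v/a = 245 / 324.6 = 0.755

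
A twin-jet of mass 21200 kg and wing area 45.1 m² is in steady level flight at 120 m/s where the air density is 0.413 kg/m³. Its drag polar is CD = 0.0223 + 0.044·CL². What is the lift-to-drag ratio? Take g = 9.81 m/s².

L/D = 12.1

In steady level flight, lift balances weight: W = mg = 21200 × 9.81 = 2.0797×10^5 N.
Dynamic pressure q = 0.5 × 0.413 × 120² = 2974 Pa.
Required CL = L/(qS) = 2.0797×10^5/(2974·45.1) = 1.551.
CD = 0.0223 + 0.044 × 1.551² = 0.1281.
L/D = CL/CD = 1.551 / 0.1281 = 12.1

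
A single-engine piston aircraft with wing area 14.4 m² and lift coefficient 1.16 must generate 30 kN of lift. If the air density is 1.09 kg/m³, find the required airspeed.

v = 57.4 m/s

L = ½ρv²S·CL ⇒ v = √(2L/(ρ·S·CL))
v = √(2 × 30000 / (1.09 × 14.4 × 1.16)) = √3295 = 57.4 m/s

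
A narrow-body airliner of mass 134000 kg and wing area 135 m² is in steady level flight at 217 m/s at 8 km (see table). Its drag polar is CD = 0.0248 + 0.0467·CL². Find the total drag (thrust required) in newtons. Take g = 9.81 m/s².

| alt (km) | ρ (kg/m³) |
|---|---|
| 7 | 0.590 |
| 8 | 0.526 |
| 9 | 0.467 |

At 8 km, from the table: ρ = 0.526 kg/m³.
In steady level flight, lift balances weight: W = mg = 134000 × 9.81 = 1.3145×10^6 N.
Dynamic pressure q = 0.5 × 0.526 × 217² = 12380 Pa.
CL = 2W/(ρv²S) = 2×1.3145×10^6/(0.526×217²×135) = 0.7863.
CD = 0.0248 + 0.0467 × 0.7863² = 0.05367.
D = q·S·CD = 12380 × 135 × 0.05367 = 89730 N

D = 89700 N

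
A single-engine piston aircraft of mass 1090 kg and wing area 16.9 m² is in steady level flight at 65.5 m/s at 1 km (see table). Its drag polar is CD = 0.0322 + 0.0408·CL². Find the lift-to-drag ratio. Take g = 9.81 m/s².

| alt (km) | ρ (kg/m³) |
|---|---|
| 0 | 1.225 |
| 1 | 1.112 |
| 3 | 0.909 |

L/D = 7.56

At 1 km, from the table: ρ = 1.112 kg/m³.
Weight W = mg = 1090 × 9.81 = 10693 N; in level flight L = W.
Dynamic pressure q = 0.5 × 1.112 × 65.5² = 2385 Pa.
CL = 2W/(ρv²S) = 2×10693/(1.112×65.5²×16.9) = 0.2652.
CD = 0.0322 + 0.0408 × 0.2652² = 0.03507.
L/D = CL/CD = 0.2652 / 0.03507 = 7.56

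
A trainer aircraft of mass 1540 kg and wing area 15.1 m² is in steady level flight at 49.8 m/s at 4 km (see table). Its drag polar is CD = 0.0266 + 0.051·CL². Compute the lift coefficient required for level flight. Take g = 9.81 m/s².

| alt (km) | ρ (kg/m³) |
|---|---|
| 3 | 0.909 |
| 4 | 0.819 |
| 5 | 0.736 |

At 4 km, from the table: ρ = 0.819 kg/m³.
In steady level flight, lift balances weight: W = mg = 1540 × 9.81 = 15107 N.
q = ½ρv² = ½ × 0.819 × 49.8² = 1016 Pa.
Required CL = L/(qS) = 15107/(1016·15.1) = 0.9851.

CL = 0.985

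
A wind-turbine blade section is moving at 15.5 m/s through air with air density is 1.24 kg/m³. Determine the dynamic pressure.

q = ½ρv² = ½ × 1.24 × 15.5² = 149 Pa

q = 149 Pa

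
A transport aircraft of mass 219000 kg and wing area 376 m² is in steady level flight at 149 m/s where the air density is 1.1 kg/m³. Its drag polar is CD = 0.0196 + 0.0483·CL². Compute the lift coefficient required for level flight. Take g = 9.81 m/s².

CL = 0.468

In steady level flight, lift balances weight: W = mg = 219000 × 9.81 = 2.1484×10^6 N.
q = ½ρv² = ½ × 1.1 × 149² = 12210 Pa.
Required CL = L/(qS) = 2.1484×10^6/(12210·376) = 0.4679.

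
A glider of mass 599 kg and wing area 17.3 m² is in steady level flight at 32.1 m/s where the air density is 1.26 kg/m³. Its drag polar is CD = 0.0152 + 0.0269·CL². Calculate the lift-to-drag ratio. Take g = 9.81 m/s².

In steady level flight, lift balances weight: W = mg = 599 × 9.81 = 5876.2 N.
Dynamic pressure q = 0.5 × 1.26 × 32.1² = 649.2 Pa.
CL = 2W/(ρv²S) = 2×5876.2/(1.26×32.1²×17.3) = 0.5232.
CD = 0.0152 + 0.0269 × 0.5232² = 0.02256.
L/D = CL/CD = 0.5232 / 0.02256 = 23.2

L/D = 23.2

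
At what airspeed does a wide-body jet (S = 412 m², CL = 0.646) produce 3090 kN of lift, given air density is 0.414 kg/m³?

v = 237 m/s

L = ½ρv²S·CL ⇒ v = √(2L/(ρ·S·CL))
v = √(2 × 3.09×10^6 / (0.414 × 412 × 0.646)) = √56090 = 237 m/s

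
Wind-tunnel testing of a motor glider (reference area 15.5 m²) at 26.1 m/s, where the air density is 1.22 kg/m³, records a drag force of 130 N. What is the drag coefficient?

CD = 0.0202

From D = ½ρv²S·CD, rearranging gives CD = 2D/(ρv²S).
CD = 2 × 130 / (1.22 × 26.1² × 15.5) = 0.0202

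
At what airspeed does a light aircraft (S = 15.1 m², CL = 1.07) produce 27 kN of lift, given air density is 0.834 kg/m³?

v = 63.3 m/s

L = ½ρv²S·CL ⇒ v = √(2L/(ρ·S·CL))
v = √(2 × 27000 / (0.834 × 15.1 × 1.07)) = √4007 = 63.3 m/s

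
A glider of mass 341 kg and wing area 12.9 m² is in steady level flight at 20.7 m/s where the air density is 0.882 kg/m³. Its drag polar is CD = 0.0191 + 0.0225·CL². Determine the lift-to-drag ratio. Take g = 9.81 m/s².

In steady level flight, lift balances weight: W = mg = 341 × 9.81 = 3345.2 N.
q = ½ρv² = ½ × 0.882 × 20.7² = 189 Pa.
Required CL = L/(qS) = 3345.2/(189·12.9) = 1.372.
CD = 0.0191 + 0.0225 × 1.372² = 0.06147.
L/D = CL/CD = 1.372 / 0.06147 = 22.3

L/D = 22.3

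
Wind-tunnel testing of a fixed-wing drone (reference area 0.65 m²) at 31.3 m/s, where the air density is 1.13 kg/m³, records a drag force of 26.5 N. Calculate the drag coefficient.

CD = 0.0737

From D = ½ρv²S·CD, rearranging gives CD = 2D/(ρv²S).
CD = 2 × 26.5 / (1.13 × 31.3² × 0.65) = 0.0737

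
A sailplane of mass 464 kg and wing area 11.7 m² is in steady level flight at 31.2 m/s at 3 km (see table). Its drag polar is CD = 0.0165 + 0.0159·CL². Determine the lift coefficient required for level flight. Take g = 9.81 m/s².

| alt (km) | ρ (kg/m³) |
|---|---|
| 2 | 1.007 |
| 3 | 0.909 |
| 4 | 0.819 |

CL = 0.879

At 3 km, from the table: ρ = 0.909 kg/m³.
Level flight ⇒ L = W = m·g = 464 × 9.81 = 4551.8 N.
q = ½ρv² = ½ × 0.909 × 31.2² = 442.4 Pa.
Required CL = L/(qS) = 4551.8/(442.4·11.7) = 0.8793.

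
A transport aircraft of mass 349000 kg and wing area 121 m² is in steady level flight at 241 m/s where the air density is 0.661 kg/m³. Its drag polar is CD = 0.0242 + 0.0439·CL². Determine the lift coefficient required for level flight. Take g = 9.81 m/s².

Weight W = mg = 349000 × 9.81 = 3.4237×10^6 N; in level flight L = W.
Dynamic pressure q = 0.5 × 0.661 × 241² = 19200 Pa.
CL = W/(q·S) = 3.4237×10^6 / (19200 × 121) = 1.474.

CL = 1.47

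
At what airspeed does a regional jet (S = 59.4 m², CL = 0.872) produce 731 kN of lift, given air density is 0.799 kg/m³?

L = ½ρv²S·CL ⇒ v = √(2L/(ρ·S·CL))
v = √(2 × 7.31×10^5 / (0.799 × 59.4 × 0.872)) = √35330 = 188 m/s

v = 188 m/s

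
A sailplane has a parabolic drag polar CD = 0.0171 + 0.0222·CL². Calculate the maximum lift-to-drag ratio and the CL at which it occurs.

(L/D)max = 25.7, at CL = 0.878

For CD = CD0 + K·CL², (L/D)max occurs at CL* = √(CD0/K) and equals 1/(2√(K·CD0)).
(L/D)max = 1/(2√(0.0222 × 0.0171)) = 1/(2 × 0.01948) = 25.7
CL* = √(0.0171/0.0222) = 0.878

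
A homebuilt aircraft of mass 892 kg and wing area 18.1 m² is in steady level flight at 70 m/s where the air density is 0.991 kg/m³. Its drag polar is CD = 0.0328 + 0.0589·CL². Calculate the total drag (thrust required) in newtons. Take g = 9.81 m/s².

Weight W = mg = 892 × 9.81 = 8750.5 N; in level flight L = W.
Dynamic pressure q = 0.5 × 0.991 × 70² = 2428 Pa.
Required CL = L/(qS) = 8750.5/(2428·18.1) = 0.1991.
CD = 0.0328 + 0.0589 × 0.1991² = 0.03514.
D = q·S·CD = 2428 × 18.1 × 0.03514 = 1544 N

D = 1540 N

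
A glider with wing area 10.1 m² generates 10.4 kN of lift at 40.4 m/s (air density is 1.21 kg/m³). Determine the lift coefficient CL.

CL = 1.04

From L = ½ρv²S·CL, rearranging gives CL = 2L/(ρv²S).
CL = 2 × 10400 / (1.21 × 40.4² × 10.1) = 1.04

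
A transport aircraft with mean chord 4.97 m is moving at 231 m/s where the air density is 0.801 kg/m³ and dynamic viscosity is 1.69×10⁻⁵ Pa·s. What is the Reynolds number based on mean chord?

Re = 5.44×10^7

Re = ρ·v·c/μ = 0.801 × 231 × 4.97 / (1.69×10⁻⁵) = 5.44×10^7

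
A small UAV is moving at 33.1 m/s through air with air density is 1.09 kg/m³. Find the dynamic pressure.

q = 597 Pa

q = ½ρv² = ½ × 1.09 × 33.1² = 597 Pa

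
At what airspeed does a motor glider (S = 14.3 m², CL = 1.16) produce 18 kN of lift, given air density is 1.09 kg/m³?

v = 44.6 m/s

L = ½ρv²S·CL ⇒ v = √(2L/(ρ·S·CL))
v = √(2 × 18000 / (1.09 × 14.3 × 1.16)) = √1991 = 44.6 m/s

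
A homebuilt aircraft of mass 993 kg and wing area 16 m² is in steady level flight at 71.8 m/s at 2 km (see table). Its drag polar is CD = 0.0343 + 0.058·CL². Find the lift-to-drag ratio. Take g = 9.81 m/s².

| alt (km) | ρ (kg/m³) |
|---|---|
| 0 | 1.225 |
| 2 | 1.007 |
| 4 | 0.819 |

At 2 km, from the table: ρ = 1.007 kg/m³.
Weight W = mg = 993 × 9.81 = 9741.3 N; in level flight L = W.
q = ½ρv² = ½ × 1.007 × 71.8² = 2596 Pa.
Required CL = L/(qS) = 9741.3/(2596·16) = 0.2346.
CD = 0.0343 + 0.058 × 0.2346² = 0.03749.
L/D = CL/CD = 0.2346 / 0.03749 = 6.26

L/D = 6.26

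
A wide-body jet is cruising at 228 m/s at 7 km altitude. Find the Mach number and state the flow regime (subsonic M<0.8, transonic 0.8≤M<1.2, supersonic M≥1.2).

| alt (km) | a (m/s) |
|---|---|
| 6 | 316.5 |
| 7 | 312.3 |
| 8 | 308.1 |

At 7 km, from the table: a = 312.3 m/s.
M = v/a = 228 / 312.3 = 0.73
M = 0.73 → subsonic.

M = 0.73 (subsonic)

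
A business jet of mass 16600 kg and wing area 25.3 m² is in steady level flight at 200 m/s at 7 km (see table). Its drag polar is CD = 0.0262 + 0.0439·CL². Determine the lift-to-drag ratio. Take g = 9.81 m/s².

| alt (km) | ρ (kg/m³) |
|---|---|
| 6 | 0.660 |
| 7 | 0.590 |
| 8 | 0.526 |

L/D = 13.9

At 7 km, from the table: ρ = 0.590 kg/m³.
In steady level flight, lift balances weight: W = mg = 16600 × 9.81 = 1.6285×10^5 N.
Dynamic pressure q = 0.5 × 0.59 × 200² = 11800 Pa.
CL = W/(q·S) = 1.6285×10^5 / (11800 × 25.3) = 0.5455.
CD = 0.0262 + 0.0439 × 0.5455² = 0.03926.
L/D = CL/CD = 0.5455 / 0.03926 = 13.9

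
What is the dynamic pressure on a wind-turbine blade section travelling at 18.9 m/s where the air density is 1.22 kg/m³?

q = ½ρv² = ½ × 1.22 × 18.9² = 218 Pa

q = 218 Pa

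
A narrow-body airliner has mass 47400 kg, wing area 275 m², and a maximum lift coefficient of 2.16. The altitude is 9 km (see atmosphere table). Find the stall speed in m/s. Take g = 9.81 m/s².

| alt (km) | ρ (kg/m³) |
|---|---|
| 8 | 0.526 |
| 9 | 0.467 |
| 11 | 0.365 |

At 9 km, from the table: ρ = 0.467 kg/m³.
Stall occurs when L = W at CL,max. W = mg = 47400 × 9.81 = 4.65×10^5 N.
From L = ½ρV²S·CL,max = W: V_stall = √(2W/(ρSCL,max)) = √(2·4.65×10^5/(0.467·275·2.16))
V_stall = √3353 = 57.9 m/s

V_stall = 57.9 m/s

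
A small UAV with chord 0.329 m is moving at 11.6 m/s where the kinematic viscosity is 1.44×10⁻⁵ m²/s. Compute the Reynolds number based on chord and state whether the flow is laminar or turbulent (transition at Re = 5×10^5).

Re = v·c/ν = 11.6 × 0.329 / (1.44×10⁻⁵) = 2.65×10^5
Since 2.65×10^5 < 5×10^5, the flow is laminar.

Re = 2.65×10^5 (laminar)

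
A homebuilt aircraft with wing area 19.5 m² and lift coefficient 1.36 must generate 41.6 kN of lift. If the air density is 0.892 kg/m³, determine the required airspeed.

v = 59.3 m/s

L = ½ρv²S·CL ⇒ v = √(2L/(ρ·S·CL))
v = √(2 × 41600 / (0.892 × 19.5 × 1.36)) = √3517 = 59.3 m/s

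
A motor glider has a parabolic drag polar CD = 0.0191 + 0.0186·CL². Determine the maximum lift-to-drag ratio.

For CD = CD0 + K·CL², (L/D)max occurs at CL* = √(CD0/K) and equals 1/(2√(K·CD0)).
(L/D)max = 1/(2√(0.0186 × 0.0191)) = 1/(2 × 0.01885) = 26.5

(L/D)max = 26.5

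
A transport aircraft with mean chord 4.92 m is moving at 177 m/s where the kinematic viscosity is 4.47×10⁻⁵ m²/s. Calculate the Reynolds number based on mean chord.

Re = v·c/ν = 177 × 4.92 / (4.47×10⁻⁵) = 1.95×10^7

Re = 1.95×10^7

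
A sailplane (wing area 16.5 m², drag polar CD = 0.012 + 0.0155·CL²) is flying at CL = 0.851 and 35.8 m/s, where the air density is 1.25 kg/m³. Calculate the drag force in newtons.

CD = 0.012 + 0.0155 × 0.851² = 0.02323
D = ½ρv²S·CD = ½ × 1.25 × 35.8² × 16.5 × 0.02323 = 307 N

D = 307 N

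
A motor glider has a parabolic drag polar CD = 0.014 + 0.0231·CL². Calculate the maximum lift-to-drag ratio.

For CD = CD0 + K·CL², (L/D)max occurs at CL* = √(CD0/K) and equals 1/(2√(K·CD0)).
(L/D)max = 1/(2√(0.0231 × 0.014)) = 1/(2 × 0.01798) = 27.8

(L/D)max = 27.8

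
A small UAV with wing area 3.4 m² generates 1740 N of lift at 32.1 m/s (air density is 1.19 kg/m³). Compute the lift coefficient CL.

From L = ½ρv²S·CL, rearranging gives CL = 2L/(ρv²S).
CL = 2 × 1740 / (1.19 × 32.1² × 3.4) = 0.835

CL = 0.835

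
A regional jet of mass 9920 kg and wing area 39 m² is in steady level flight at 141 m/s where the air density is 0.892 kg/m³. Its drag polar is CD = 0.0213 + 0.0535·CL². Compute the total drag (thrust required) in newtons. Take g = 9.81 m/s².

D = 8830 N

In steady level flight, lift balances weight: W = mg = 9920 × 9.81 = 97315 N.
q = ½ρv² = ½ × 0.892 × 141² = 8867 Pa.
CL = W/(q·S) = 97315 / (8867 × 39) = 0.2814.
CD = 0.0213 + 0.0535 × 0.2814² = 0.02554.
D = q·S·CD = 8867 × 39 × 0.02554 = 8831 N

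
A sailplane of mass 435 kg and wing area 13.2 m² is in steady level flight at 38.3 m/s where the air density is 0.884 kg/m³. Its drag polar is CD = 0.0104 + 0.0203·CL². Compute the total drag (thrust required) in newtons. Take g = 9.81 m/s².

In steady level flight, lift balances weight: W = mg = 435 × 9.81 = 4267.4 N.
q = ½ρv² = ½ × 0.884 × 38.3² = 648.4 Pa.
Required CL = L/(qS) = 4267.4/(648.4·13.2) = 0.4986.
CD = 0.0104 + 0.0203 × 0.4986² = 0.01545.
D = q·S·CD = 648.4 × 13.2 × 0.01545 = 132.2 N

D = 132 N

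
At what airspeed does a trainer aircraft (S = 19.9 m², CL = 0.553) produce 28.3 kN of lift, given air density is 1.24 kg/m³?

v = 64.4 m/s

L = ½ρv²S·CL ⇒ v = √(2L/(ρ·S·CL))
v = √(2 × 28300 / (1.24 × 19.9 × 0.553)) = √4148 = 64.4 m/s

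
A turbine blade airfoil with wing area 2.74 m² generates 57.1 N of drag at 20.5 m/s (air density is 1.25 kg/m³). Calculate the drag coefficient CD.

From D = ½ρv²S·CD, rearranging gives CD = 2D/(ρv²S).
CD = 2 × 57.1 / (1.25 × 20.5² × 2.74) = 0.0793

CD = 0.0793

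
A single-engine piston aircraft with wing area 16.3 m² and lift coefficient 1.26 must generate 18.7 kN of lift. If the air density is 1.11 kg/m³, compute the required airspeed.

v = 40.5 m/s

L = ½ρv²S·CL ⇒ v = √(2L/(ρ·S·CL))
v = √(2 × 18700 / (1.11 × 16.3 × 1.26)) = √1641 = 40.5 m/s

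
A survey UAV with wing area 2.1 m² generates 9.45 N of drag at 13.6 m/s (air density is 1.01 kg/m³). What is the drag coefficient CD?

From D = ½ρv²S·CD, rearranging gives CD = 2D/(ρv²S).
CD = 2 × 9.45 / (1.01 × 13.6² × 2.1) = 0.0482

CD = 0.0482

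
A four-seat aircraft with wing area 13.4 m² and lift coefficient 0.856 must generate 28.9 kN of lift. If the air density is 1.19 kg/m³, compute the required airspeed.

v = 65.1 m/s

L = ½ρv²S·CL ⇒ v = √(2L/(ρ·S·CL))
v = √(2 × 28900 / (1.19 × 13.4 × 0.856)) = √4235 = 65.1 m/s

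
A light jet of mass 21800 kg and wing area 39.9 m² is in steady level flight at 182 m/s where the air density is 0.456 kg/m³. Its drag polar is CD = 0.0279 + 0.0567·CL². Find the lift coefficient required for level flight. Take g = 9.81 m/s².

Weight W = mg = 21800 × 9.81 = 2.1386×10^5 N; in level flight L = W.
q = ½ρv² = ½ × 0.456 × 182² = 7552 Pa.
CL = W/(q·S) = 2.1386×10^5 / (7552 × 39.9) = 0.7097.

CL = 0.71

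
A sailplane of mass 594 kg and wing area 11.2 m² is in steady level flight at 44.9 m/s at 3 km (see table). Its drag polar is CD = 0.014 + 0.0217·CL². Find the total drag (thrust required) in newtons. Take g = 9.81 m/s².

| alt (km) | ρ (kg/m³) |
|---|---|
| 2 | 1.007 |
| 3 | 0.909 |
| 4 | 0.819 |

D = 215 N

At 3 km, from the table: ρ = 0.909 kg/m³.
In steady level flight, lift balances weight: W = mg = 594 × 9.81 = 5827.1 N.
q = ½ρv² = ½ × 0.909 × 44.9² = 916.3 Pa.
CL = W/(q·S) = 5827.1 / (916.3 × 11.2) = 0.5678.
CD = 0.014 + 0.0217 × 0.5678² = 0.021.
D = q·S·CD = 916.3 × 11.2 × 0.021 = 215.5 N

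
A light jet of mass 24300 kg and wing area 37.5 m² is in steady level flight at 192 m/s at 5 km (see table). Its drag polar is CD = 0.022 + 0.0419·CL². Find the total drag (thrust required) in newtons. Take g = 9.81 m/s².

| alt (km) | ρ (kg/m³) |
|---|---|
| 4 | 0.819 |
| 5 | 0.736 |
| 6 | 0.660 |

At 5 km, from the table: ρ = 0.736 kg/m³.
In steady level flight, lift balances weight: W = mg = 24300 × 9.81 = 2.3838×10^5 N.
Dynamic pressure q = 0.5 × 0.736 × 192² = 13570 Pa.
Required CL = L/(qS) = 2.3838×10^5/(13570·37.5) = 0.4686.
CD = 0.022 + 0.0419 × 0.4686² = 0.0312.
D = q·S·CD = 13570 × 37.5 × 0.0312 = 15870 N

D = 15900 N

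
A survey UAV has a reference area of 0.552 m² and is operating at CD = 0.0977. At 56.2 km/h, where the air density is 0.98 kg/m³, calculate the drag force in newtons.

Convert speed: v = 56.2 km/h ÷ 3.6 = 15.61 m/s.
Dynamic pressure q = ½ρv² = ½ × 0.98 × 15.61² = 119.4 Pa.
D = q·S·CD = 119.4 × 0.552 × 0.0977 = 6.44 N

D = 6.44 N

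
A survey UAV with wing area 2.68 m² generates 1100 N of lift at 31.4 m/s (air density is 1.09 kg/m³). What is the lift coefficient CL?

From L = ½ρv²S·CL, rearranging gives CL = 2L/(ρv²S).
CL = 2 × 1100 / (1.09 × 31.4² × 2.68) = 0.764

CL = 0.764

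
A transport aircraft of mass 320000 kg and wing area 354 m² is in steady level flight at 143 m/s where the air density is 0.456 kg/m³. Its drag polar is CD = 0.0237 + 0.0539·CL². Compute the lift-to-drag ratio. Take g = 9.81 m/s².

L/D = 8.7

Weight W = mg = 320000 × 9.81 = 3.1392×10^6 N; in level flight L = W.
Dynamic pressure q = 0.5 × 0.456 × 143² = 4662 Pa.
Required CL = L/(qS) = 3.1392×10^6/(4662·354) = 1.902.
CD = 0.0237 + 0.0539 × 1.902² = 0.2187.
L/D = CL/CD = 1.902 / 0.2187 = 8.7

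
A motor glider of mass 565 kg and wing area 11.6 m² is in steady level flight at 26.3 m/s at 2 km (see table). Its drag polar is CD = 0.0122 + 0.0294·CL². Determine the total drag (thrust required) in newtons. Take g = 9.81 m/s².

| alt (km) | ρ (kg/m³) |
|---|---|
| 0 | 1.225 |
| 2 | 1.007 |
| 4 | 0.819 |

D = 273 N

At 2 km, from the table: ρ = 1.007 kg/m³.
Weight W = mg = 565 × 9.81 = 5542.7 N; in level flight L = W.
q = ½ρv² = ½ × 1.007 × 26.3² = 348.3 Pa.
CL = W/(q·S) = 5542.7 / (348.3 × 11.6) = 1.372.
CD = 0.0122 + 0.0294 × 1.372² = 0.06754.
D = q·S·CD = 348.3 × 11.6 × 0.06754 = 272.9 N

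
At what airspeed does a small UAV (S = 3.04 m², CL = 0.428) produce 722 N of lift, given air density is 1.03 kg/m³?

L = ½ρv²S·CL ⇒ v = √(2L/(ρ·S·CL))
v = √(2 × 722 / (1.03 × 3.04 × 0.428)) = √1077 = 32.8 m/s

v = 32.8 m/s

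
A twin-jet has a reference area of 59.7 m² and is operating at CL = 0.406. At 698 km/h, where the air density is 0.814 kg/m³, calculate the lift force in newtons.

Convert speed: v = 698 km/h ÷ 3.6 = 193.9 m/s.
L = ½ρv²S·CL = ½ × 0.814 × 193.9² × 59.7 × 0.406 = 3.71×10^5 N ≈ 371 kN

L = 3.71×10^5 N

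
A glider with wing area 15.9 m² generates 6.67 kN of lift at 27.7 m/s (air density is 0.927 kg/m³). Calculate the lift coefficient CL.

From L = ½ρv²S·CL, rearranging gives CL = 2L/(ρv²S).
CL = 2 × 6670 / (0.927 × 27.7² × 15.9) = 1.18

CL = 1.18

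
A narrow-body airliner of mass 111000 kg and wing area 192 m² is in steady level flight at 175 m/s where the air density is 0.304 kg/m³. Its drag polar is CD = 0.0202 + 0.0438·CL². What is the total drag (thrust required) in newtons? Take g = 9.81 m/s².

D = 76200 N

In steady level flight, lift balances weight: W = mg = 111000 × 9.81 = 1.0889×10^6 N.
Dynamic pressure q = 0.5 × 0.304 × 175² = 4655 Pa.
CL = 2W/(ρv²S) = 2×1.0889×10^6/(0.304×175²×192) = 1.218.
CD = 0.0202 + 0.0438 × 1.218² = 0.08522.
D = q·S·CD = 4655 × 192 × 0.08522 = 76160 N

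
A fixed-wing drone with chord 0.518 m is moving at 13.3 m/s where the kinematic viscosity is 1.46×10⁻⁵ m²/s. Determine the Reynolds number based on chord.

Re = v·c/ν = 13.3 × 0.518 / (1.46×10⁻⁵) = 4.72×10^5

Re = 4.72×10^5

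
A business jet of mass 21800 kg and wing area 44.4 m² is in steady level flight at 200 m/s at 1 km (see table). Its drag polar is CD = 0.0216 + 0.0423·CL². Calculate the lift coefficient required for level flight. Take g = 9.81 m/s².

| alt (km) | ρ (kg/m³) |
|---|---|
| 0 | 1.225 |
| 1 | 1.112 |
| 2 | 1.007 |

At 1 km, from the table: ρ = 1.112 kg/m³.
In steady level flight, lift balances weight: W = mg = 21800 × 9.81 = 2.1386×10^5 N.
Dynamic pressure q = 0.5 × 1.112 × 200² = 22240 Pa.
CL = 2W/(ρv²S) = 2×2.1386×10^5/(1.112×200²×44.4) = 0.2166.

CL = 0.217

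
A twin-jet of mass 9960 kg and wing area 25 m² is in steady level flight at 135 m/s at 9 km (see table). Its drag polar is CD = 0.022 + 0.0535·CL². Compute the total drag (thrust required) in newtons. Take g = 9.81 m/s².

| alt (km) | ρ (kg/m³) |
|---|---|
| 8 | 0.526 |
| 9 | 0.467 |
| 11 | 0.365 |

D = 7140 N

At 9 km, from the table: ρ = 0.467 kg/m³.
Weight W = mg = 9960 × 9.81 = 97708 N; in level flight L = W.
Dynamic pressure q = 0.5 × 0.467 × 135² = 4256 Pa.
CL = 2W/(ρv²S) = 2×97708/(0.467×135²×25) = 0.9184.
CD = 0.022 + 0.0535 × 0.9184² = 0.06713.
D = q·S·CD = 4256 × 25 × 0.06713 = 7141 N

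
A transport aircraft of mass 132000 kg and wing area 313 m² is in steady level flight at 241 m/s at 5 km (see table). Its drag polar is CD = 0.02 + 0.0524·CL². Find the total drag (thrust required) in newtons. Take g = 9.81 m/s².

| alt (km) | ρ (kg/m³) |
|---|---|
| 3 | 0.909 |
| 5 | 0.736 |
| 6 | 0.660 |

At 5 km, from the table: ρ = 0.736 kg/m³.
Weight W = mg = 132000 × 9.81 = 1.2949×10^6 N; in level flight L = W.
Dynamic pressure q = 0.5 × 0.736 × 241² = 21370 Pa.
CL = W/(q·S) = 1.2949×10^6 / (21370 × 313) = 0.1936.
CD = 0.02 + 0.0524 × 0.1936² = 0.02196.
D = q·S·CD = 21370 × 313 × 0.02196 = 1.469×10^5 N

D = 1.47×10^5 N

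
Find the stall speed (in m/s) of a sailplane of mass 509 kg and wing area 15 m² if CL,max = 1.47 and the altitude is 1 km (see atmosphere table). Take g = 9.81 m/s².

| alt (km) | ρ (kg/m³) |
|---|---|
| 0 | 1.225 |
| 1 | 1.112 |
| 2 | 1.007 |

V_stall = 20.2 m/s

At 1 km, from the table: ρ = 1.112 kg/m³.
At stall, lift equals weight: L = W = m·g = 509 × 9.81 = 4993 N.
V_stall = √(2W/(ρ·S·CL,max)) = √(2 × 4993 / (1.112 × 15 × 1.47))
V_stall = √407.3 = 20.2 m/s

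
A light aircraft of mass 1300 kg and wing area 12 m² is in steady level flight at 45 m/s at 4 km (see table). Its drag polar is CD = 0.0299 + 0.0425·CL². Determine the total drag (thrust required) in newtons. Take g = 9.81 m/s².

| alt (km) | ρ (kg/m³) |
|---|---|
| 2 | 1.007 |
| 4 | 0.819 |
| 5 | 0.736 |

D = 992 N

At 4 km, from the table: ρ = 0.819 kg/m³.
Weight W = mg = 1300 × 9.81 = 12753 N; in level flight L = W.
q = ½ρv² = ½ × 0.819 × 45² = 829.2 Pa.
Required CL = L/(qS) = 12753/(829.2·12) = 1.282.
CD = 0.0299 + 0.0425 × 1.282² = 0.09971.
D = q·S·CD = 829.2 × 12 × 0.09971 = 992.2 N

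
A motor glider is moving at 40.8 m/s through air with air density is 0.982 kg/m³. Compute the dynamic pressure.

q = 817 Pa

q = ½ρv² = ½ × 0.982 × 40.8² = 817 Pa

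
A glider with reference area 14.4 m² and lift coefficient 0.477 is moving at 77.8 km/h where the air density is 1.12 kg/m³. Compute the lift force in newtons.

L = 1800 N

Convert speed: v = 77.8 km/h ÷ 3.6 = 21.61 m/s.
L = ½ρv²S·CL = ½ × 1.12 × 21.61² × 14.4 × 0.477 = 1800 N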